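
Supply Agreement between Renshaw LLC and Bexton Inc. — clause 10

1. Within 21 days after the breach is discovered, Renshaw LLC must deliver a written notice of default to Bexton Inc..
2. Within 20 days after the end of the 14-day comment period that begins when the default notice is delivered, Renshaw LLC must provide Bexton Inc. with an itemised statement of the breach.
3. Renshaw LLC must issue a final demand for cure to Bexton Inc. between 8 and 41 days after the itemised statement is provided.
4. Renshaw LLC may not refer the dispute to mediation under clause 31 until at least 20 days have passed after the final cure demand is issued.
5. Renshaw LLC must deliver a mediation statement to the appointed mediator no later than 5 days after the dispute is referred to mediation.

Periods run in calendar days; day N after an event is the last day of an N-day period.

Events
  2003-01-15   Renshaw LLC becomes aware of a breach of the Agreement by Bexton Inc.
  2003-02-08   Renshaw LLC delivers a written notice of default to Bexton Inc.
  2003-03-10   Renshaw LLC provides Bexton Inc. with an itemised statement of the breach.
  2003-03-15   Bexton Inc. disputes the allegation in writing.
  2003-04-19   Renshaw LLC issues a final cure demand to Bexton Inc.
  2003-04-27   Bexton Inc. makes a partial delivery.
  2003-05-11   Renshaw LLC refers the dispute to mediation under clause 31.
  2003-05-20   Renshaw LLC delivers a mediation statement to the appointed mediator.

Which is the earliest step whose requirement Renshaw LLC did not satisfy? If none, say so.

Step 1

Step 1 — counting 21 days from 2003-01-15 (when the breach is discovered) gives a deadline of 2003-02-05; not done until 2003-02-08, 3 days after the deadline.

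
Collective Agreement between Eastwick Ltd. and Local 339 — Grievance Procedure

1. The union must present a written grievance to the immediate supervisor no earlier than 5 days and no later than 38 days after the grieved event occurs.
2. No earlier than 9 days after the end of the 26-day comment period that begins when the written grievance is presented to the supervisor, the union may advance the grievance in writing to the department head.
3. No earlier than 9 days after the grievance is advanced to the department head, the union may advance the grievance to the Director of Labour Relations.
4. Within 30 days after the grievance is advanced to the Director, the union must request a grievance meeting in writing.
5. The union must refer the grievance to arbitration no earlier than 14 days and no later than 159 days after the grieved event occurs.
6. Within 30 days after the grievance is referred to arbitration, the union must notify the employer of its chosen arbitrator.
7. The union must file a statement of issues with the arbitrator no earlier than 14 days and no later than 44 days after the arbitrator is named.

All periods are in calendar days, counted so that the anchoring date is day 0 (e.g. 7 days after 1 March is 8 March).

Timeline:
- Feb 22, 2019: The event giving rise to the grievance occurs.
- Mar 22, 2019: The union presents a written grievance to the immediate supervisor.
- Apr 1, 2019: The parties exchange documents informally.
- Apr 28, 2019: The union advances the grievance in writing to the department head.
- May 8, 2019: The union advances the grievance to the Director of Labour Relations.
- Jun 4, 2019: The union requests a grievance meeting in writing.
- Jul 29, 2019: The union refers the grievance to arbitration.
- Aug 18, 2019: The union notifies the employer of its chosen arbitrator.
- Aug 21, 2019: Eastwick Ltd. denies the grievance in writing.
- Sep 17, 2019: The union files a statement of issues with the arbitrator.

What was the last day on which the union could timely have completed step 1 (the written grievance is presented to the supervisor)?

Apr 1, 2019

Step 1 runs from Feb 22, 2019, when the grieved event occurs. The window is 5–38 days after Feb 22, 2019; it closes on Apr 1, 2019.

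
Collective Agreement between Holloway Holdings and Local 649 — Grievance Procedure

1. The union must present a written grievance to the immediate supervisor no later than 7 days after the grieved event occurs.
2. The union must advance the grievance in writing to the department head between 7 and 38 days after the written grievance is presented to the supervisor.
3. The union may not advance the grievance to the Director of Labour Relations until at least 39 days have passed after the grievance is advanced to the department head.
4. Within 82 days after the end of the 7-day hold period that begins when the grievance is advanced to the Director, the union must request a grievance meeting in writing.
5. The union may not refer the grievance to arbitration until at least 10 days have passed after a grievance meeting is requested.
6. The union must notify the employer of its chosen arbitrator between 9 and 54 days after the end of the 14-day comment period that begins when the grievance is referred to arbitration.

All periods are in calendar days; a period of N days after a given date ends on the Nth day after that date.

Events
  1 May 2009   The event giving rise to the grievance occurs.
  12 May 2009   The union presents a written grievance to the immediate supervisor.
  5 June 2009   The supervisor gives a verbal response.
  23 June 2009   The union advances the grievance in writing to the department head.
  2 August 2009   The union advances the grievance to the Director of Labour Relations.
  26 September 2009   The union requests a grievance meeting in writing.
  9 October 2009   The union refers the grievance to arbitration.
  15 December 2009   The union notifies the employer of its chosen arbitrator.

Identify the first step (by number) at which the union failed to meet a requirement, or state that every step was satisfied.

(1) due by 1 May 2009 + 7 days = 8 May 2009; done 12 May 2009 — 4 days late.
Later steps need not be reached.

Step 1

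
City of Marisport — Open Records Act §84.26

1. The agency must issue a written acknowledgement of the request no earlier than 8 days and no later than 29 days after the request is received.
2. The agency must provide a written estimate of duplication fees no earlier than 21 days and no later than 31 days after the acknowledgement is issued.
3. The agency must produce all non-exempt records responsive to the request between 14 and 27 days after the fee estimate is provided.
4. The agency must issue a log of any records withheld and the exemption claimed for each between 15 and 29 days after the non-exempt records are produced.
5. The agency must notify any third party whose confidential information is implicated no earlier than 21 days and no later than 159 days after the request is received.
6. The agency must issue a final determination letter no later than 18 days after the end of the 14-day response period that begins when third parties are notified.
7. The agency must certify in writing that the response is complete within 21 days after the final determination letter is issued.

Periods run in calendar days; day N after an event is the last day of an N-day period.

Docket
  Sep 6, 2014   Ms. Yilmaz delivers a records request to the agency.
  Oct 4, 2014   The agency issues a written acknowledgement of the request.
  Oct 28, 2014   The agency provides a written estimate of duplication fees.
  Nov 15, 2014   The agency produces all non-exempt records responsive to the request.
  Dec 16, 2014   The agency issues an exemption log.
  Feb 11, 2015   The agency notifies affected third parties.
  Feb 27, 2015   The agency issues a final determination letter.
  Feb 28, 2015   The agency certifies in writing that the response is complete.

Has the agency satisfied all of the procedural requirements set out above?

(1) the permitted window runs from Sep 6, 2014 + 8 = Sep 14, 2014 to Sep 6, 2014 + 29 = Oct 5, 2014; done Oct 4, 2014 — within the window.
(2) the permitted window runs from Oct 4, 2014 + 21 = Oct 25, 2014 to Oct 4, 2014 + 31 = Nov 4, 2014; Oct 28, 2014 falls inside that range.
(3) the permitted window runs from Oct 28, 2014 + 14 = Nov 11, 2014 to Oct 28, 2014 + 27 = Nov 24, 2014; done Nov 15, 2014, which is between those dates.
(4) the permitted window runs from Nov 15, 2014 + 15 = Nov 30, 2014 to Nov 15, 2014 + 29 = Dec 14, 2014; done Dec 16, 2014 — 2 days after the window closed.
No need to go further; step 4 was not satisfied.

No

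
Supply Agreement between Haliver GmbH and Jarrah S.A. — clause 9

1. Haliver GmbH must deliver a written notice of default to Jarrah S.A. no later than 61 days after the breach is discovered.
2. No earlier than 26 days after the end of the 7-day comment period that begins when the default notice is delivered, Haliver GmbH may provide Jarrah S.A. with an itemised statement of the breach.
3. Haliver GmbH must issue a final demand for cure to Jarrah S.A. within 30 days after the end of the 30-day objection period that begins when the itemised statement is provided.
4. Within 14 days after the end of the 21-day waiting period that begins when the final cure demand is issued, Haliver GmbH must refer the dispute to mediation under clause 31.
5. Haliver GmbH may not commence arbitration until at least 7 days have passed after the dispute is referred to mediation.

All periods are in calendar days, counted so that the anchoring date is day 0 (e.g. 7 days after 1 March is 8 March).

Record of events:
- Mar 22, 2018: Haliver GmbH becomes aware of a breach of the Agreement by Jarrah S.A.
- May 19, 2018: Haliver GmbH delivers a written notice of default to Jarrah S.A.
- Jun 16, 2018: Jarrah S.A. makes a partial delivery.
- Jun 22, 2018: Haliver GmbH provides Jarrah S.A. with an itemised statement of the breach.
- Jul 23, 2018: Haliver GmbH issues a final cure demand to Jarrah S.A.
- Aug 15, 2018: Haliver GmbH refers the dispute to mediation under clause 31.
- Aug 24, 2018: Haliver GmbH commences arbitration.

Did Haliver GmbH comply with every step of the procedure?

Yes

(1) due by Mar 22, 2018 + 61 days = May 22, 2018; May 19, 2018 is within that limit.
(2) permitted from May 26, 2018 + 26 days = Jun 21, 2018 onward; done Jun 22, 2018 — permitted.
(3) due by Jul 22, 2018 + 30 days = Aug 21, 2018; done Jul 23, 2018 — timely.
(4) due by Aug 13, 2018 + 14 days = Aug 27, 2018; completed Aug 15, 2018, before the deadline.
(5) permitted from Aug 15, 2018 + 7 days = Aug 22, 2018 onward; done Aug 24, 2018, after the minimum wait.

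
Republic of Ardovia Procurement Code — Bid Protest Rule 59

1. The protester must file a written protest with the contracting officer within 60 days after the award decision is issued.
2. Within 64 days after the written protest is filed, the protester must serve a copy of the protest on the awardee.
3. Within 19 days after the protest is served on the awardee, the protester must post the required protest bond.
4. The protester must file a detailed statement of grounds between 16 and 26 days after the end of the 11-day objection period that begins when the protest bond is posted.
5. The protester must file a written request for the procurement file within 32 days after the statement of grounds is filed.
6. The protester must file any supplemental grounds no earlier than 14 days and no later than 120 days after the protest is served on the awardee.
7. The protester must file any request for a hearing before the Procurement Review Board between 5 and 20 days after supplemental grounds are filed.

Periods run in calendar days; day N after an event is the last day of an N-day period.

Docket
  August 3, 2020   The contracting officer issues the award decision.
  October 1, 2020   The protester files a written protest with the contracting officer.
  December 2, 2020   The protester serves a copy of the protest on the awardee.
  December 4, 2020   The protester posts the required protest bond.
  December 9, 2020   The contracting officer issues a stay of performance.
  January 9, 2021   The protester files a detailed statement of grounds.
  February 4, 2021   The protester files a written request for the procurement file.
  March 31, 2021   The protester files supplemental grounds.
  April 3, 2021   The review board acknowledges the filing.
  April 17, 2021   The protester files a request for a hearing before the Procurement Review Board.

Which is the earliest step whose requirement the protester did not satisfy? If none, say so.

None — every step was satisfied

(1) due by August 3, 2020 + 60 days = October 2, 2020; October 1, 2020 is within that limit.
(2) due by October 1, 2020 + 64 days = December 4, 2020; December 2, 2020 is within that limit.
(3) due by December 2, 2020 + 19 days = December 21, 2020; done December 4, 2020 — timely.
(4) the permitted window runs from December 15, 2020 + 16 = December 31, 2020 to December 15, 2020 + 26 = January 10, 2021; done January 9, 2021 — within the window.
(5) due by January 9, 2021 + 32 days = February 10, 2021; done February 4, 2021 — timely.
(6) the permitted window runs from December 2, 2020 + 14 = December 16, 2020 to December 2, 2020 + 120 = April 1, 2021; done March 31, 2021 — within the window.
(7) the permitted window runs from March 31, 2021 + 5 = April 5, 2021 to March 31, 2021 + 20 = April 20, 2021; done April 17, 2021 — within the window.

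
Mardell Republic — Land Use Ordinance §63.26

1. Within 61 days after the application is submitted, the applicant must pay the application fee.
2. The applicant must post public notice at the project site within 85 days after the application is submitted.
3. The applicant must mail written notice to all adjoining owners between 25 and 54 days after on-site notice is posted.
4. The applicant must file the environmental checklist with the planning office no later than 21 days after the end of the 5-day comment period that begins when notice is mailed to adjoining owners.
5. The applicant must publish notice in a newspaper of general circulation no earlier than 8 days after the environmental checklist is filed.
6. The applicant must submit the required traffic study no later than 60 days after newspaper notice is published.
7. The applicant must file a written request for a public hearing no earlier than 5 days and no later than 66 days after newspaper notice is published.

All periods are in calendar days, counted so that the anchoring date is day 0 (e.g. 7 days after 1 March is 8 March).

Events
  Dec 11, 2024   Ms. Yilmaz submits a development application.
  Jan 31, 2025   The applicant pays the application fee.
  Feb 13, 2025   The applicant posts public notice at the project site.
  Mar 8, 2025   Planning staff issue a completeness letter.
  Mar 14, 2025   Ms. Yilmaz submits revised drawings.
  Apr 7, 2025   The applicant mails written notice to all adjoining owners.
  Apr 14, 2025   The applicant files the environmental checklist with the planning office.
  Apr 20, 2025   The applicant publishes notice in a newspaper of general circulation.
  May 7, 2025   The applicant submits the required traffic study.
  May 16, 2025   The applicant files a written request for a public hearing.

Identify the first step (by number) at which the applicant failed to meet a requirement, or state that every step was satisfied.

Step 5

Step 1: 61 days after Dec 11, 2024 (when the application is submitted) is Feb 10, 2025; completed Jan 31, 2025, before the deadline.
Step 2: 85 days after Dec 11, 2024 (when the application is submitted) is Mar 6, 2025; done Feb 13, 2025 — timely.
Step 3: the window is 25–54 days after Feb 13, 2025 (when on-site notice is posted), so Mar 10, 2025 through Apr 8, 2025; done Apr 7, 2025, which is between those dates.
Step 4: 21 days after Apr 12, 2025 (end of the 5-day comment period, which began when notice is mailed to adjoining owners on Apr 7, 2025) is May 3, 2025; completed Apr 14, 2025, before the deadline.
Step 5: the earliest permitted date is 8 days after Apr 14, 2025 (when the environmental checklist is filed), i.e. Apr 22, 2025; acted on Apr 20, 2025, 2 days prematurely.
No need to go further; step 5 was not satisfied.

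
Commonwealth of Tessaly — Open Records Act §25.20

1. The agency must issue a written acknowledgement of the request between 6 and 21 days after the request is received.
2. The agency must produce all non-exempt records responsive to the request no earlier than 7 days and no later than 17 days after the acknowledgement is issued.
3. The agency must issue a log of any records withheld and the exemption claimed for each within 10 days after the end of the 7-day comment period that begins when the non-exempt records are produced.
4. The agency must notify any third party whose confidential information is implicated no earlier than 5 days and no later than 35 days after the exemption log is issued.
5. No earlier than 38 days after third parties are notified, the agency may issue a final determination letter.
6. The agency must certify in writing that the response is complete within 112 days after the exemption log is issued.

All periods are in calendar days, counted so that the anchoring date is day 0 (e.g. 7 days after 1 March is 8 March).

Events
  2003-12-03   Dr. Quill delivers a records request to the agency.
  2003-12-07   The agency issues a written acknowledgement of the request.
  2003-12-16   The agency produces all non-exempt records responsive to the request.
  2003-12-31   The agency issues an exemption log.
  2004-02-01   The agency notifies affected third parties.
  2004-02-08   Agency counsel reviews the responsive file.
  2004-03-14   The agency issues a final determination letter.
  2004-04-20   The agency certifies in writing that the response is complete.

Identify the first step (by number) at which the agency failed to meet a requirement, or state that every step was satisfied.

Step 1

Step 1: the window is 6–21 days after 2003-12-03 (when the request is received), so 2003-12-09 through 2003-12-24; 2003-12-07 is 2 days too early.
The analysis stops there.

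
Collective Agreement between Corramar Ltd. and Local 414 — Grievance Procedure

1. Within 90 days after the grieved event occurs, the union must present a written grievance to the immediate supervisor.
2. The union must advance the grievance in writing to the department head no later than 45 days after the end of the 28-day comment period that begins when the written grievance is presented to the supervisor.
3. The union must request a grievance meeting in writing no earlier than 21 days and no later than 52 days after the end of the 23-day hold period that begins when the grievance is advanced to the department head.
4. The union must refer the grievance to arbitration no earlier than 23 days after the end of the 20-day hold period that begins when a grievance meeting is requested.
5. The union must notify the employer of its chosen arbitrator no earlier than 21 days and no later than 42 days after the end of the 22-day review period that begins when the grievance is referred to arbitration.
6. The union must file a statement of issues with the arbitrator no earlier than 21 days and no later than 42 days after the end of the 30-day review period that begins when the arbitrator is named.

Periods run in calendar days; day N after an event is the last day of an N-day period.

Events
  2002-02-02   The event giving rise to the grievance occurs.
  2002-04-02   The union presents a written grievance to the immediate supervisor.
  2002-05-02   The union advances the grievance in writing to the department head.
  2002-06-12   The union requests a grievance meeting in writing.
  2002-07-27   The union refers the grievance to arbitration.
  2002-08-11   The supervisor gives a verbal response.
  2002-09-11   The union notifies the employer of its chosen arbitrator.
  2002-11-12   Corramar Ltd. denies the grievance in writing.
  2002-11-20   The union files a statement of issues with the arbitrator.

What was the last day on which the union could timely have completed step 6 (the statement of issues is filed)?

The arbitrator is named on 2002-09-11; the 30-day review period therefore ends 2002-10-11, and step 6 runs from that date. The window is 21–42 days after 2002-10-11; it closes on 2002-11-22.

2002-11-22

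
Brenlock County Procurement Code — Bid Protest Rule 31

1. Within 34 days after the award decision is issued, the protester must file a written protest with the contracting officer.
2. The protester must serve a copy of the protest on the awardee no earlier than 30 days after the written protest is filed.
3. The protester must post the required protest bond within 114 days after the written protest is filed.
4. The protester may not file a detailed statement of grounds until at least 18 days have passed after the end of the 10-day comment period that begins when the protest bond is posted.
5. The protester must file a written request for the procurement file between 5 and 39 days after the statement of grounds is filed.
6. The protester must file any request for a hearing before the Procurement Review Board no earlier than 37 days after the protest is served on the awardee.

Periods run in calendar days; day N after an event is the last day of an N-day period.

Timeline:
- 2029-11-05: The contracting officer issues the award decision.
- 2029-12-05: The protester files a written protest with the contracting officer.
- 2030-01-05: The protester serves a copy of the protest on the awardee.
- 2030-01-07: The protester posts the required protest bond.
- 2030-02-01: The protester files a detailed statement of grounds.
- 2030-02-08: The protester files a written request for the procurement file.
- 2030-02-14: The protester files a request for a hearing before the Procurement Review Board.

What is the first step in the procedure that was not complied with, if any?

Step 1 — counting 34 days from 2029-11-05 (when the award decision is issued) gives a deadline of 2029-12-09; done 2029-12-05 — timely.
Step 2 — must wait 30 days from 2029-12-05 (when the written protest is filed), so not before 2030-01-04; done 2030-01-05, after the minimum wait.
Step 3 — counting 114 days from 2029-12-05 (when the written protest is filed) gives a deadline of 2030-03-29; completed 2030-01-07, before the deadline.
Step 4 — must wait 18 days from 2030-01-17 (end of the 10-day comment period, which began when the protest bond is posted on 2030-01-07), so not before 2030-02-04; done 2030-02-01 — 3 days too early.

Step 4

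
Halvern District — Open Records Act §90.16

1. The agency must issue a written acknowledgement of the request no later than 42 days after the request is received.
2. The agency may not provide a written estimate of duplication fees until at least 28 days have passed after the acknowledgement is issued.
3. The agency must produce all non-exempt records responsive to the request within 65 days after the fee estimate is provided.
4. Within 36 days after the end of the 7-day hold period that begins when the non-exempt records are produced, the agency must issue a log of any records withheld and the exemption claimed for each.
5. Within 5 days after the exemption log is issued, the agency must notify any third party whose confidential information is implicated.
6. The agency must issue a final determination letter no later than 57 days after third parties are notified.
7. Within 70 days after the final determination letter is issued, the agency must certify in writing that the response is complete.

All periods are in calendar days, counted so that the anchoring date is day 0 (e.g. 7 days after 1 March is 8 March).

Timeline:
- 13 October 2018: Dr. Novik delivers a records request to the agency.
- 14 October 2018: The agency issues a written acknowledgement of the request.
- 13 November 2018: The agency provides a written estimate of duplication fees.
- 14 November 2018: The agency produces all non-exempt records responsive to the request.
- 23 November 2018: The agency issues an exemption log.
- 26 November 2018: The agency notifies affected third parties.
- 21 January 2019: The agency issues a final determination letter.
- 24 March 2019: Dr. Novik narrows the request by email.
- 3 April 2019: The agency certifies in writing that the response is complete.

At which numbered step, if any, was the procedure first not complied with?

Step 7

Step 1: 42 days after 13 October 2018 (when the request is received) is 24 November 2018; completed 14 October 2018, before the deadline.
Step 2: the earliest permitted date is 28 days after 14 October 2018 (when the acknowledgement is issued), i.e. 11 November 2018; 13 November 2018 is on or after that date.
Step 3: 65 days after 13 November 2018 (when the fee estimate is provided) is 17 January 2019; completed 14 November 2018, before the deadline.
Step 4: 36 days after 21 November 2018 (end of the 7-day hold period, which began when the non-exempt records are produced on 14 November 2018) is 27 December 2018; done 23 November 2018 — timely.
Step 5: 5 days after 23 November 2018 (when the exemption log is issued) is 28 November 2018; done 26 November 2018 — timely.
Step 6: 57 days after 26 November 2018 (when third parties are notified) is 22 January 2019; 21 January 2019 is within that limit.
Step 7: 70 days after 21 January 2019 (when the final determination letter is issued) is 1 April 2019; done 3 April 2019 — 2 days late.
The procedure was therefore not followed at step 7.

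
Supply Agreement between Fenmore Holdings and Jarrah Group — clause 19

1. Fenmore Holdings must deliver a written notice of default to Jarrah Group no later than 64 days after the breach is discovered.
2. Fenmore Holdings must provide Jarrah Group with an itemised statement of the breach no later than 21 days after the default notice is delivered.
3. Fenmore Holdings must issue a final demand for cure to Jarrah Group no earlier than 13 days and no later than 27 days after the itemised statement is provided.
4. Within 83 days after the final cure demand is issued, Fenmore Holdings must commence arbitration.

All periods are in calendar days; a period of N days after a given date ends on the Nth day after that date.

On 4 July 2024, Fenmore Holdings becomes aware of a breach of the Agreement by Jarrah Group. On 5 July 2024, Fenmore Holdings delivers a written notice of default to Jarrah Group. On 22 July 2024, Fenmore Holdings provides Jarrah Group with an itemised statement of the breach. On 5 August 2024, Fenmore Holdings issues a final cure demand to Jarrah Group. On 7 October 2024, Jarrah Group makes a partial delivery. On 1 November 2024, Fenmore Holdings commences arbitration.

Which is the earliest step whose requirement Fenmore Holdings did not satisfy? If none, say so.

Step 4

Step 1: 64 days after 4 July 2024 (when the breach is discovered) is 6 September 2024; completed 5 July 2024, before the deadline.
Step 2: 21 days after 5 July 2024 (when the default notice is delivered) is 26 July 2024; 22 July 2024 is within that limit.
Step 3: the window is 13–27 days after 22 July 2024 (when the itemised statement is provided), so 4 August 2024 through 18 August 2024; 5 August 2024 falls inside that range.
Step 4: 83 days after 5 August 2024 (when the final cure demand is issued) is 27 October 2024; not done until 1 November 2024, 5 days after the deadline.
The analysis stops there.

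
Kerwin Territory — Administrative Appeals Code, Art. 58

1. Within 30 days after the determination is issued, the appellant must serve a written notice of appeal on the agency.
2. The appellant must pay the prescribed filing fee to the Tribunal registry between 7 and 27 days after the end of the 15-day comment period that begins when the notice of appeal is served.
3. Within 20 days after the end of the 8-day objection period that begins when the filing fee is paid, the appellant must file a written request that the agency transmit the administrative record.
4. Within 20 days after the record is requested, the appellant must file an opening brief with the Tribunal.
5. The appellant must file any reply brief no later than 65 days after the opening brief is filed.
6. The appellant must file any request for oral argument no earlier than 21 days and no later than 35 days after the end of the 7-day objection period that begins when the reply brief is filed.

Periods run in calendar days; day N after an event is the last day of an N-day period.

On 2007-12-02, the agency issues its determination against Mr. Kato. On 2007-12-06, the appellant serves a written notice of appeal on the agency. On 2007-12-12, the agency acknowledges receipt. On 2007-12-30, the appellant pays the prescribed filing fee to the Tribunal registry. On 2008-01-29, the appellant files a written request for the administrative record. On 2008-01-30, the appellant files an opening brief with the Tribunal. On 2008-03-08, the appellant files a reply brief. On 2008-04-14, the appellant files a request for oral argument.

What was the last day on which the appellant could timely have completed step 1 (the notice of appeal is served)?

Step 1 runs from 2007-12-02, when the determination is issued. 30 days after 2007-12-02 is 2008-01-01.

2008-01-01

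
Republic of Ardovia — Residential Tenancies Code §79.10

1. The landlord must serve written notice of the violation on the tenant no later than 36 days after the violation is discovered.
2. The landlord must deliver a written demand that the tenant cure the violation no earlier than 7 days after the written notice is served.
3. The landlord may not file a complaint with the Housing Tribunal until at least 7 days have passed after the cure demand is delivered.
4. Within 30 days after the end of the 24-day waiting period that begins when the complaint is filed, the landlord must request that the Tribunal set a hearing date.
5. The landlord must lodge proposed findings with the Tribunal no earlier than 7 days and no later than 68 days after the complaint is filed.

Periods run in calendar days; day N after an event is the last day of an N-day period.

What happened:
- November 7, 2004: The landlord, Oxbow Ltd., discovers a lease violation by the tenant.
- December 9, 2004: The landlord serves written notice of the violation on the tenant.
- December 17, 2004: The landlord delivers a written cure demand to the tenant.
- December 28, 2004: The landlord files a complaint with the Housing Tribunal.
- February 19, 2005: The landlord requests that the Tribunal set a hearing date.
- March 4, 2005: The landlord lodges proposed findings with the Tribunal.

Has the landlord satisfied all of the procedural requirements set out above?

Yes

Step 1 — counting 36 days from November 7, 2004 (when the violation is discovered) gives a deadline of December 13, 2004; December 9, 2004 is within that limit.
Step 2 — must wait 7 days from December 9, 2004 (when the written notice is served), so not before December 16, 2004; December 17, 2004 is on or after that date.
Step 3 — must wait 7 days from December 17, 2004 (when the cure demand is delivered), so not before December 24, 2004; done December 28, 2004 — permitted.
Step 4 — counting 30 days from January 21, 2005 (end of the 24-day waiting period, which began when the complaint is filed on December 28, 2004) gives a deadline of February 20, 2005; completed February 19, 2005, before the deadline.
Step 5 — 7 and 68 days from December 28, 2004 (when the complaint is filed) are January 4, 2005 and March 6, 2005 respectively; done March 4, 2005 — within the window.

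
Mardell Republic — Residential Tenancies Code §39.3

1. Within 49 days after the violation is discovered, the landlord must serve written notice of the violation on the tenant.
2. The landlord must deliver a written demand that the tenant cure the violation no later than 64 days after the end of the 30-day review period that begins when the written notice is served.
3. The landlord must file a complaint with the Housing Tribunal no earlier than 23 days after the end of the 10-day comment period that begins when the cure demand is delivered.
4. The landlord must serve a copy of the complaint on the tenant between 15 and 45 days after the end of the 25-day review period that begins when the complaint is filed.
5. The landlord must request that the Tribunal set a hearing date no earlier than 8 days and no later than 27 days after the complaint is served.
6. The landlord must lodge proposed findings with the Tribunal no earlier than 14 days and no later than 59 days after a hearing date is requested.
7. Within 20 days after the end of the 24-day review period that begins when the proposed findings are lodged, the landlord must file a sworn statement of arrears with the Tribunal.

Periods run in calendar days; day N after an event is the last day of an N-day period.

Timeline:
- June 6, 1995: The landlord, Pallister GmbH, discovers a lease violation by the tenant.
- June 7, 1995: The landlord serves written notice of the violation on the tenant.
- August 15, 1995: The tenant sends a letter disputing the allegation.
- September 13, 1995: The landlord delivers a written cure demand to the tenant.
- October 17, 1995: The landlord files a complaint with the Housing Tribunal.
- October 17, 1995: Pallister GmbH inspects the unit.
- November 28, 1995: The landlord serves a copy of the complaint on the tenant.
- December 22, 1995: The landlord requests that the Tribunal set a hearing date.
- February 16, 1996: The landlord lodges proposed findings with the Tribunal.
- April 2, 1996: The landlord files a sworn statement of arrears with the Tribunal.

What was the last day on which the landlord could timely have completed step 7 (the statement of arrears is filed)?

March 31, 1996

The proposed findings are lodged on February 16, 1996; the 24-day review period therefore ends March 11, 1996, and step 7 runs from that date. 20 days after March 11, 1996 is March 31, 1996.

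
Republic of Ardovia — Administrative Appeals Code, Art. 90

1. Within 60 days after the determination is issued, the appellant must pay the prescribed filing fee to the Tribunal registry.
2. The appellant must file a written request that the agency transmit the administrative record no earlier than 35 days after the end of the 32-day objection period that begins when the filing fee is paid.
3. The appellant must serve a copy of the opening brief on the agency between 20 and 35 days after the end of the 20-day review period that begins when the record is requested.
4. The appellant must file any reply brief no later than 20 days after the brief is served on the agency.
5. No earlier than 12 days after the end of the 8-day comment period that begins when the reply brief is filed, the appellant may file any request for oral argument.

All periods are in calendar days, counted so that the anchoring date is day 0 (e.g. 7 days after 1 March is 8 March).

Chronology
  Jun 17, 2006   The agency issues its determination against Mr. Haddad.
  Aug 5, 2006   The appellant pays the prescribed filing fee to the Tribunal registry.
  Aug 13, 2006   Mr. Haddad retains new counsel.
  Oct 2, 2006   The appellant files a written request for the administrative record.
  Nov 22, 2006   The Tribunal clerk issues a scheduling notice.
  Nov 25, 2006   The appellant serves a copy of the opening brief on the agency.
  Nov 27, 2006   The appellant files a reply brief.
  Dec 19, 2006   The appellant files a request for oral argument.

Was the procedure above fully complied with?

Step 1: 60 days after Jun 17, 2006 (when the determination is issued) is Aug 16, 2006; done Aug 5, 2006 — timely.
Step 2: the earliest permitted date is 35 days after Sep 6, 2006 (end of the 32-day objection period, which began when the filing fee is paid on Aug 5, 2006), i.e. Oct 11, 2006; done Oct 2, 2006 — 9 days too early.

No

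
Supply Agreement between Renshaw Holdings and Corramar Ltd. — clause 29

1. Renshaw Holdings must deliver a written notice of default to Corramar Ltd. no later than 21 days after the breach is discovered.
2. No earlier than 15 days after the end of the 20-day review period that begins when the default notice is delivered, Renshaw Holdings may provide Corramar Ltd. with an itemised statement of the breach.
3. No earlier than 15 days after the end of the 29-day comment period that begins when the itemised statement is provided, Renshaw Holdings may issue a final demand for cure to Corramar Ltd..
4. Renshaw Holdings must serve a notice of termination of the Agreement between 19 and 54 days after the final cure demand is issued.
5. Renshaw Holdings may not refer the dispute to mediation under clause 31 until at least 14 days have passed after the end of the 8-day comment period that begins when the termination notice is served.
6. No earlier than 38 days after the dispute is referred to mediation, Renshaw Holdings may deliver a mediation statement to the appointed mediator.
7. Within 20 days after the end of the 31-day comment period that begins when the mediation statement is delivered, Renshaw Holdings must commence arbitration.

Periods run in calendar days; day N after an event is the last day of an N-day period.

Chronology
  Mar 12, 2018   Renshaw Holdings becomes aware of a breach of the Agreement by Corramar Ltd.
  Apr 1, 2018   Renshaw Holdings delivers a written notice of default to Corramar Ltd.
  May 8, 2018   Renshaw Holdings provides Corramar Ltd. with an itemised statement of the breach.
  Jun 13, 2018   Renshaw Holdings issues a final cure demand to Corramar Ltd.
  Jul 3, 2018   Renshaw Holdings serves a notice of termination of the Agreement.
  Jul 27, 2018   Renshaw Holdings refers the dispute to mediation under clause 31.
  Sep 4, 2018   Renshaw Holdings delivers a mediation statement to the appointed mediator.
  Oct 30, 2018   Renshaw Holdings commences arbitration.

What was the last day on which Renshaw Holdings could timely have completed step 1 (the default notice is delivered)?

Apr 2, 2018

Step 1 runs from Mar 12, 2018, when the breach is discovered. 21 days after Mar 12, 2018 is Apr 2, 2018.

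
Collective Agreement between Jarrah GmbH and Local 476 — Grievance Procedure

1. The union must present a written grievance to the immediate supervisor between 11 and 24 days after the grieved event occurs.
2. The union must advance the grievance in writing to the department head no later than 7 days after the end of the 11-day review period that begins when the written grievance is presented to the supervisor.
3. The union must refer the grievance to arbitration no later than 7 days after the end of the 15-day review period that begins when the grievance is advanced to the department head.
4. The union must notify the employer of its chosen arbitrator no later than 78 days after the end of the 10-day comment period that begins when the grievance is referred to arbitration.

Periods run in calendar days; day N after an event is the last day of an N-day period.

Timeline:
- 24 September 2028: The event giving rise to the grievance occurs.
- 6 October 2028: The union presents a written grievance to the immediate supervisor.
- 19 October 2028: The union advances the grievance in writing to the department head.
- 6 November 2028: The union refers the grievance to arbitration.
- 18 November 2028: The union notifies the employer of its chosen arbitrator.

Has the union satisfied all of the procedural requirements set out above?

(1) the permitted window runs from 24 September 2028 + 11 = 5 October 2028 to 24 September 2028 + 24 = 18 October 2028; 6 October 2028 falls inside that range.
(2) due by 17 October 2028 + 7 days = 24 October 2028; 19 October 2028 is within that limit.
(3) due by 3 November 2028 + 7 days = 10 November 2028; completed 6 November 2028, before the deadline.
(4) due by 16 November 2028 + 78 days = 2 February 2029; done 18 November 2028 — timely.

Yes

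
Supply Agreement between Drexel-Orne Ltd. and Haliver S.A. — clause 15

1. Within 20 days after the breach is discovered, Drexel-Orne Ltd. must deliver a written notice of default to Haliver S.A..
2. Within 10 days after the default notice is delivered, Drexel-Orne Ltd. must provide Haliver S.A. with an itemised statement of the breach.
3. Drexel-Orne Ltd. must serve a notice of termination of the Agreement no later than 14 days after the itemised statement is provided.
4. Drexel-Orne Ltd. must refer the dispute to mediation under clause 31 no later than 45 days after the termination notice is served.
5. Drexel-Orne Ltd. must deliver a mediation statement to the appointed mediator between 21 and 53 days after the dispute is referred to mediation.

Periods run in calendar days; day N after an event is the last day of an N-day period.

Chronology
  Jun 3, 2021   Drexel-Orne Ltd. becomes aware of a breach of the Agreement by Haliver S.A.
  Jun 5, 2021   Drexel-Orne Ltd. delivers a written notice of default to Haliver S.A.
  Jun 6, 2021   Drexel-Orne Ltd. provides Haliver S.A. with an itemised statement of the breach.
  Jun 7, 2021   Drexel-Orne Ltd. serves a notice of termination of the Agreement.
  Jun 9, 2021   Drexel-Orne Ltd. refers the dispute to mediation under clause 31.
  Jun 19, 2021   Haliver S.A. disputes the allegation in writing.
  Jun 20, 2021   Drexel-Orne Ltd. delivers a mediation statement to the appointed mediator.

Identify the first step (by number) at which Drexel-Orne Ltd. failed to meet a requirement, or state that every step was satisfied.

Step 1 — counting 20 days from Jun 3, 2021 (when the breach is discovered) gives a deadline of Jun 23, 2021; Jun 5, 2021 is within that limit.
Step 2 — counting 10 days from Jun 5, 2021 (when the default notice is delivered) gives a deadline of Jun 15, 2021; completed Jun 6, 2021, before the deadline.
Step 3 — counting 14 days from Jun 6, 2021 (when the itemised statement is provided) gives a deadline of Jun 20, 2021; completed Jun 7, 2021, before the deadline.
Step 4 — counting 45 days from Jun 7, 2021 (when the termination notice is served) gives a deadline of Jul 22, 2021; completed Jun 9, 2021, before the deadline.
Step 5 — 21 and 53 days from Jun 9, 2021 (when the dispute is referred to mediation) are Jun 30, 2021 and Aug 1, 2021 respectively; Jun 20, 2021 is 10 days too early.
No need to go further; step 5 was not satisfied.

Step 5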